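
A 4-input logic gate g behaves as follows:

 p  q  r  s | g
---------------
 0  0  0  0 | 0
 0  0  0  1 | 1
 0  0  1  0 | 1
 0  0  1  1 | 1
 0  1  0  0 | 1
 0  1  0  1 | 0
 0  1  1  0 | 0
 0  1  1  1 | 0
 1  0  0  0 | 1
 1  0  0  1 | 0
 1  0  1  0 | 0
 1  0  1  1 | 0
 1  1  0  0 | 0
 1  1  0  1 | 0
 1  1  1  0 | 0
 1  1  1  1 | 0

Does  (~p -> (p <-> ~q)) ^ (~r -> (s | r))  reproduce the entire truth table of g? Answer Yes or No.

Evaluate (~p -> (p <-> ~q)) ^ (~r -> (s | r)) on each row and compare to g:
  p=0, q=0, r=0, s=0: formula gives 0, g = 0 ✓
  p=0, q=0, r=0, s=1: formula gives 1, g = 1 ✓
  p=0, q=0, r=1, s=0: formula gives 1, g = 1 ✓
  p=0, q=0, r=1, s=1: formula gives 1, g = 1 ✓
  …
  p=1, q=1, r=0, s=0: formula gives 1, but g = 0 ✗
Row (1,1,0,0) is a counterexample, so the formula is not equivalent to g.

No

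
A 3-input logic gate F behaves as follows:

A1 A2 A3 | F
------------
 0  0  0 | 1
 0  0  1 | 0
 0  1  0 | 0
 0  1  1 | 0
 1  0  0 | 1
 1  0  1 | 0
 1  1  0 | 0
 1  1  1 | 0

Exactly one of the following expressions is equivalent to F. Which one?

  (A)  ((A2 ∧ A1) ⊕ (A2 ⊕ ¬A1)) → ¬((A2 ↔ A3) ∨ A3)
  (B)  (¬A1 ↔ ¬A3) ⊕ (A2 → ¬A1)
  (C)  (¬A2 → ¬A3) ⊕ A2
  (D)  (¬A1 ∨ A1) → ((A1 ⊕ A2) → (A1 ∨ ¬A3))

C

(A) disagrees with F on (0,0,0) (formula → 0, table → 1); rule it out.
(B) disagrees with F on (0,0,0) (formula → 0, table → 1); rule it out.
(D) disagrees with F on (0,0,1) (formula → 1, table → 0); rule it out.
(C) is the remaining candidate, and it agrees with F on all 8 inputs.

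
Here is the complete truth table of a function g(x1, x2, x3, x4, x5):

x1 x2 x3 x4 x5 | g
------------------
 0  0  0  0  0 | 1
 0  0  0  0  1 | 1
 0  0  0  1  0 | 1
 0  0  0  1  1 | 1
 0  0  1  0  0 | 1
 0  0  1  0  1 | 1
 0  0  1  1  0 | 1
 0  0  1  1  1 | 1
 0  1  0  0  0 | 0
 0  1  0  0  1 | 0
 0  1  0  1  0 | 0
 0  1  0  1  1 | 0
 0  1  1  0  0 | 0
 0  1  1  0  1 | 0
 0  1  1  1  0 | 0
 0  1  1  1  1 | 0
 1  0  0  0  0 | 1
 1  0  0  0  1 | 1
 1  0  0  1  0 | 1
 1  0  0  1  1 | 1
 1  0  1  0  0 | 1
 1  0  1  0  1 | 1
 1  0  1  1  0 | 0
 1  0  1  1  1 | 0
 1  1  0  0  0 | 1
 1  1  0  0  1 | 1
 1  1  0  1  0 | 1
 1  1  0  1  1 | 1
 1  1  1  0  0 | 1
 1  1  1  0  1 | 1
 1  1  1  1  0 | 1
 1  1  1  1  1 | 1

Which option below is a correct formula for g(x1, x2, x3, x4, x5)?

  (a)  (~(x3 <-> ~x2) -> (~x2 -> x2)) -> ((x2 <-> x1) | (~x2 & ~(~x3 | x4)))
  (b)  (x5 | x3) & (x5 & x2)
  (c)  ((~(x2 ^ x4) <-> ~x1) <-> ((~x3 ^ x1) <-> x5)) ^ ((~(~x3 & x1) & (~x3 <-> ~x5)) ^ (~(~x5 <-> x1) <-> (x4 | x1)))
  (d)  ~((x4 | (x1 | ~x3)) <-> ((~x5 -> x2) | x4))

(b) fails at (0,0,0,0,0): the formula yields 0, g is 1.
(c) fails at (0,0,0,0,1): the formula yields 0, g is 1.
(d) fails at (0,0,0,0,1): the formula yields 0, g is 1.
(a) is the remaining candidate, and it agrees with g on all 32 inputs.

a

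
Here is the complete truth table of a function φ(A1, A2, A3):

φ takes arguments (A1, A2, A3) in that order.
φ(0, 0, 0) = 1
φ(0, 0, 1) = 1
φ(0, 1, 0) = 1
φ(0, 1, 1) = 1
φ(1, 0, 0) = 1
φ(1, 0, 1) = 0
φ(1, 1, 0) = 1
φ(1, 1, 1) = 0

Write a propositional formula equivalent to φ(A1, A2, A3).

φ(A1, A2, A3) = not (((A1 and not A2) and A3) or ((A1 and A2) and A3))

The 0-rows are (1,0,1), (1,1,1). Take each as a conjunction (A1·¬A2·A3, A1·A2·A3), form their disjunction, and complement — that gives a formula that is 1 everywhere φ is.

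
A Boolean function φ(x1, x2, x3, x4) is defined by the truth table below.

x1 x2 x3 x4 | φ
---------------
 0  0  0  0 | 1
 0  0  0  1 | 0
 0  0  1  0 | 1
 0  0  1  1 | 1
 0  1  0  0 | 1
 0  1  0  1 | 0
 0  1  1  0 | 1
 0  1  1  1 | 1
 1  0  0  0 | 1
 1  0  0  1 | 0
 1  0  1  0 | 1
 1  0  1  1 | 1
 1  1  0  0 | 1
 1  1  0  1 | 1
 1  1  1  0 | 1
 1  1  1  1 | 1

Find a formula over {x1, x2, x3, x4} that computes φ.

φ(x1, x2, x3, x4) = (((((x1' · x2') · x3') · x4) + (((x1' · x2) · x3') · x4)) + (((x1 · x2') · x3') · x4))'

The 0-rows are (0,0,0,1), (0,1,0,1), (1,0,0,1). Take each as a conjunction (¬x1·¬x2·¬x3·x4, ¬x1·x2·¬x3·x4, x1·¬x2·¬x3·x4), form their disjunction, and complement — that gives a formula that is 1 everywhere φ is.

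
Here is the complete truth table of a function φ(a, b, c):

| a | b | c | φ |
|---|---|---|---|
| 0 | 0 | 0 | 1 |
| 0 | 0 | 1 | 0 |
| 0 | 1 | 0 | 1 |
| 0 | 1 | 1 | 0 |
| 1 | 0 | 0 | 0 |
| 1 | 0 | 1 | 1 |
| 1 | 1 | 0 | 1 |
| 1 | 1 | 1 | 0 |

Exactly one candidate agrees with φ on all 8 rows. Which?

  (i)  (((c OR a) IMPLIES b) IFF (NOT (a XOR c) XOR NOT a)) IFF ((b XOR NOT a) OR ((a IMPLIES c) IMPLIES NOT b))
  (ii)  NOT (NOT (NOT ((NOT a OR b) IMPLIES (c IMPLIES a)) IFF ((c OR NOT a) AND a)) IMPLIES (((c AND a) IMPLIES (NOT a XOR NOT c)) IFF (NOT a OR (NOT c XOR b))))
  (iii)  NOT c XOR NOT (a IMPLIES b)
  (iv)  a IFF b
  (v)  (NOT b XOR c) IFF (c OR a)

(i): at (0,0,0) it gives 0, but φ = 1 — eliminated.
(ii): at (0,0,0) it gives 0, but φ = 1 — eliminated.
(iv): at (0,0,1) it gives 1, but φ = 0 — eliminated.
(v): at (0,0,0) it gives 0, but φ = 1 — eliminated.
That leaves (iii). Evaluating it on every row reproduces the table of φ exactly.

iii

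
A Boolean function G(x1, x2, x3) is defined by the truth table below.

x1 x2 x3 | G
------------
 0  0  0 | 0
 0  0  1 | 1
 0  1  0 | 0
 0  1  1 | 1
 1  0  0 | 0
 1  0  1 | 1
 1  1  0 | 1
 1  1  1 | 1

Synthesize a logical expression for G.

The 0-rows are (0,0,0), (0,1,0), (1,0,0). Take each as a conjunction (¬x1·¬x2·¬x3, ¬x1·x2·¬x3, x1·¬x2·¬x3), form their disjunction, and complement — that gives a formula that is 1 everywhere G is.

G(x1, x2, x3) = ((((x1' · x2') · x3') + ((x1' · x2) · x3')) + ((x1 · x2') · x3'))'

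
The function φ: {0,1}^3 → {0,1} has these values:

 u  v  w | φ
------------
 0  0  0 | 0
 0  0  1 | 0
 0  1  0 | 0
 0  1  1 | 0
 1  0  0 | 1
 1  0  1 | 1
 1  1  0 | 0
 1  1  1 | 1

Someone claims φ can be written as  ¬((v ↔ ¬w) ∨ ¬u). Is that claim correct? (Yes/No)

Check the formula against φ row by row:
  u=0, v=0, w=0: formula gives 0, φ = 0 ✓
  u=0, v=0, w=1: formula gives 0, φ = 0 ✓
  u=0, v=1, w=0: formula gives 0, φ = 0 ✓
  u=0, v=1, w=1: formula gives 0, φ = 0 ✓
  u=1, v=0, w=0: formula gives 1, φ = 1 ✓
  u=1, v=0, w=1: formula gives 0, but φ = 1 ✗
A single disagreement suffices: at (1,0,1) they differ, so the formula does not compute φ.

No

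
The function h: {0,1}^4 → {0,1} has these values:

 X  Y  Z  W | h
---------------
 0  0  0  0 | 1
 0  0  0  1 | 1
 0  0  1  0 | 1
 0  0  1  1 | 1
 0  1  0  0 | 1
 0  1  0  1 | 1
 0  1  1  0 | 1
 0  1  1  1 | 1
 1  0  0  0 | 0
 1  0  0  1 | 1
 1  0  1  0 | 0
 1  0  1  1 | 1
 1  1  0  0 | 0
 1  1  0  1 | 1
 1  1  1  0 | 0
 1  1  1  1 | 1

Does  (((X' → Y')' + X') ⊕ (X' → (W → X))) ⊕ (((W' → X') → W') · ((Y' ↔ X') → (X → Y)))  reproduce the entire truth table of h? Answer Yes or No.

Yes

Check the formula against h row by row:
  X=0, Y=0, Z=0, W=0: formula gives 1, h = 1 ✓
  X=0, Y=0, Z=0, W=1: formula gives 1, h = 1 ✓
  X=0, Y=0, Z=1, W=0: formula gives 1, h = 1 ✓
  X=0, Y=0, Z=1, W=1: formula gives 1, h = 1 ✓
  …and likewise for the remaining 12 rows.
All 16 rows match — the expression computes h exactly.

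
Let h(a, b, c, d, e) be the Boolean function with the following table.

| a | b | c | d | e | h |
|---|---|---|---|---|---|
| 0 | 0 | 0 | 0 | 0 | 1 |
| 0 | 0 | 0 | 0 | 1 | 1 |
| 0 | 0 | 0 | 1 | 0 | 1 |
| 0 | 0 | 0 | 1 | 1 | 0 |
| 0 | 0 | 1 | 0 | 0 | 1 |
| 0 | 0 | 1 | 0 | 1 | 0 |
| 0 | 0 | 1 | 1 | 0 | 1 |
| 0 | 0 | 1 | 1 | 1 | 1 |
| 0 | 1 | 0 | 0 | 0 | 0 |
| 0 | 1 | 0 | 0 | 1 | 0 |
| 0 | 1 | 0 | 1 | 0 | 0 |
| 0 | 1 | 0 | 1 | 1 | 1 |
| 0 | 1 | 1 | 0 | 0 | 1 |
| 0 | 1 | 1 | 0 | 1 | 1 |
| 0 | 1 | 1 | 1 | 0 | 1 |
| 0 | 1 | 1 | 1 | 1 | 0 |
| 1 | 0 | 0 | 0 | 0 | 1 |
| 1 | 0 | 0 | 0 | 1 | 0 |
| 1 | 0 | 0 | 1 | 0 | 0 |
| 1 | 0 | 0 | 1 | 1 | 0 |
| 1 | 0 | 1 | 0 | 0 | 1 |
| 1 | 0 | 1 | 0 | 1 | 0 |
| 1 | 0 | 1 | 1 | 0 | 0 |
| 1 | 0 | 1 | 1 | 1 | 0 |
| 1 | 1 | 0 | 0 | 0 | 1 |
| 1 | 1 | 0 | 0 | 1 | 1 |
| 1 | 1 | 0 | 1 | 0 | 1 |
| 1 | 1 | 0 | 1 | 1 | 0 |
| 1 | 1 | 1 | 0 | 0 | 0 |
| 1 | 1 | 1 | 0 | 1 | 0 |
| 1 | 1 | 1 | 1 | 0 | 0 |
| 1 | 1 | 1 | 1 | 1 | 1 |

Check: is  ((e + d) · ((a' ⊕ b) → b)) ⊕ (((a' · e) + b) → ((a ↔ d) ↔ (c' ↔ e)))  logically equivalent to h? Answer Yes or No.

Check the formula against h row by row:
  a=0, b=0, c=0, d=0, e=0: formula gives 1, h = 1 ✓
  a=0, b=0, c=0, d=0, e=1: formula gives 1, h = 1 ✓
  a=0, b=0, c=0, d=1, e=0: formula gives 1, h = 1 ✓
  a=0, b=0, c=0, d=1, e=1: formula gives 0, h = 0 ✓
  … (the remaining 28 rows also agree.)
No disagreement on any input; they are logically equivalent.

Yes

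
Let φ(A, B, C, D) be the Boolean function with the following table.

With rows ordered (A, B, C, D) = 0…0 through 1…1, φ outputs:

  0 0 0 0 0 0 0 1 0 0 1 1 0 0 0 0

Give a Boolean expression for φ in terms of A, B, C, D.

φ(A, B, C, D) = ((((~A & B) & C) & D) | (((A & ~B) & C) & ~D)) | (((A & ~B) & C) & D)

The 1-rows are (0,1,1,1), (1,0,1,0), (1,0,1,1). Each contributes one minterm — ¬A·B·C·D; A·¬B·C·¬D; A·¬B·C·D — and their disjunction is a sum-of-products form of φ.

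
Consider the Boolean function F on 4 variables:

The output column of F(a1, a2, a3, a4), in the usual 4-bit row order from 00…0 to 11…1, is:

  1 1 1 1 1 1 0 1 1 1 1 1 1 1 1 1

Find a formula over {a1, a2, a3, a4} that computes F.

Only row (0,1,1,0) gives 0. So F is 1 everywhere except there — the complement of the minterm ¬a1·a2·a3·¬a4.

F(a1, a2, a3, a4) = (((a1' · a2) · a3) · a4')'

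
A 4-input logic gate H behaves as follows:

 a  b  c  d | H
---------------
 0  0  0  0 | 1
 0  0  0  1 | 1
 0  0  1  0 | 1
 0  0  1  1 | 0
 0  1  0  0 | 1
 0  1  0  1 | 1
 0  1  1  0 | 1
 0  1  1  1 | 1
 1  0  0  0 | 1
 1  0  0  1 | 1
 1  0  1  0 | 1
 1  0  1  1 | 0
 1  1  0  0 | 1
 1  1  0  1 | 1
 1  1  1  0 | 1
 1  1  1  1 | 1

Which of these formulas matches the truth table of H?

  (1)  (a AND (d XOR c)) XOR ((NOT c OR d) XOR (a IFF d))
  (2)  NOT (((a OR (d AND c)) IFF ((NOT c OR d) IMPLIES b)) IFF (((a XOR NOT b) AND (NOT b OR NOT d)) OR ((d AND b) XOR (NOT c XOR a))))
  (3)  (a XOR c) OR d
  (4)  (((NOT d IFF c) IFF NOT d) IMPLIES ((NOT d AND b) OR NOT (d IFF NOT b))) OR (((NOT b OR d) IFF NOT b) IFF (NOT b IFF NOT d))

4

(1): at (0,0,0,0) it gives 0, but H = 1 — eliminated.
(2): at (0,0,0,0) it gives 0, but H = 1 — eliminated.
(3): at (0,0,0,0) it gives 0, but H = 1 — eliminated.
That leaves (4). Evaluating it on every row reproduces the table of H exactly.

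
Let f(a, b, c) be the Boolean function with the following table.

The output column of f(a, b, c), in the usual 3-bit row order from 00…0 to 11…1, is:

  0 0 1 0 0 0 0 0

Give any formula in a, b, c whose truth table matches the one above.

f is 1 on exactly one input, (0,1,0), whose minterm is ¬a·b·¬c. So f is just that conjunction.

f(a, b, c) = (~a & b) & ~c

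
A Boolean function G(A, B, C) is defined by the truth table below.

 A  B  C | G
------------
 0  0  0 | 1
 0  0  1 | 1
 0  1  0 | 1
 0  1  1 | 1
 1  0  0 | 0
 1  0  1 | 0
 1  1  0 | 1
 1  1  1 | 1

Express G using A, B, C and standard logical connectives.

G is 0 on only 2 rows — (1,0,0), (1,0,1). Writing each as a minterm (A·¬B·¬C, A·¬B·C) and OR-ing them characterizes exactly where G=0, so G is the negation of that disjunction.

G(A, B, C) = ¬(((A ∧ ¬B) ∧ ¬C) ∨ ((A ∧ ¬B) ∧ C))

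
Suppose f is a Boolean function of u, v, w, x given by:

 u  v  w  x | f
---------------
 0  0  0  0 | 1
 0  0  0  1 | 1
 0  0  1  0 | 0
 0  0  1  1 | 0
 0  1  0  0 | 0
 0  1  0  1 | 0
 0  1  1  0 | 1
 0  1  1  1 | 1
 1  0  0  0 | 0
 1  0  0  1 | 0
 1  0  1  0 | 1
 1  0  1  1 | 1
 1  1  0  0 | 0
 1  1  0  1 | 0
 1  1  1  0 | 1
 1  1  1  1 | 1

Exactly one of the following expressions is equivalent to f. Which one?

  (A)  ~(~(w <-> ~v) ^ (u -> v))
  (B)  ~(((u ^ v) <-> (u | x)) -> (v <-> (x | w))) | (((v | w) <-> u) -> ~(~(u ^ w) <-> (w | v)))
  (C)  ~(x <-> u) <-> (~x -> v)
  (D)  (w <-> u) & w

(B): at (0,0,1,0) it gives 1, but f = 0 — eliminated.
(C): at (0,0,1,0) it gives 1, but f = 0 — eliminated.
(D): at (0,0,0,0) it gives 0, but f = 1 — eliminated.
(A) is the remaining candidate, and it agrees with f on all 16 inputs.

A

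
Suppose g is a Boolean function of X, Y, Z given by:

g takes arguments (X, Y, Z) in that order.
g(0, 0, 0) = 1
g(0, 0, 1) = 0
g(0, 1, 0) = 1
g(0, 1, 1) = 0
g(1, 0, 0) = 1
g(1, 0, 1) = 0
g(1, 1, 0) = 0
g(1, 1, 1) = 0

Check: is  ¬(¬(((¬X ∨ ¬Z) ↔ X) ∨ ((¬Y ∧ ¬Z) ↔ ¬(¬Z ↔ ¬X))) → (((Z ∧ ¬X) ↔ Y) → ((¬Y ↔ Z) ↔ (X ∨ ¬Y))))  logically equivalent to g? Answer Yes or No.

Check the formula against g row by row:
  X=0, Y=0, Z=0: formula gives 1, g = 1 ✓
  X=0, Y=0, Z=1: formula gives 0, g = 0 ✓
  X=0, Y=1, Z=0: formula gives 0, but g = 1 ✗
A single disagreement suffices: at (0,1,0) they differ, so the formula does not compute g.

No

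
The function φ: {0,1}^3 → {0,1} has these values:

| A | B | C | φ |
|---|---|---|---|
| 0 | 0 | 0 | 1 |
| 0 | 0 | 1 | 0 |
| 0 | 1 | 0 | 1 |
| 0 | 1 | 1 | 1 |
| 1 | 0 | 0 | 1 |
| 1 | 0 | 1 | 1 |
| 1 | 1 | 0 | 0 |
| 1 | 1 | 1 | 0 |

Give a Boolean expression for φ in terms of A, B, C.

φ(A, B, C) = ¬((((¬A ∧ ¬B) ∧ C) ∨ ((A ∧ B) ∧ ¬C)) ∨ ((A ∧ B) ∧ C))

φ is 0 on only 3 rows — (0,0,1), (1,1,0), (1,1,1). Writing each as a minterm (¬A·¬B·C, A·B·¬C, A·B·C) and OR-ing them characterizes exactly where φ=0, so φ is the negation of that disjunction.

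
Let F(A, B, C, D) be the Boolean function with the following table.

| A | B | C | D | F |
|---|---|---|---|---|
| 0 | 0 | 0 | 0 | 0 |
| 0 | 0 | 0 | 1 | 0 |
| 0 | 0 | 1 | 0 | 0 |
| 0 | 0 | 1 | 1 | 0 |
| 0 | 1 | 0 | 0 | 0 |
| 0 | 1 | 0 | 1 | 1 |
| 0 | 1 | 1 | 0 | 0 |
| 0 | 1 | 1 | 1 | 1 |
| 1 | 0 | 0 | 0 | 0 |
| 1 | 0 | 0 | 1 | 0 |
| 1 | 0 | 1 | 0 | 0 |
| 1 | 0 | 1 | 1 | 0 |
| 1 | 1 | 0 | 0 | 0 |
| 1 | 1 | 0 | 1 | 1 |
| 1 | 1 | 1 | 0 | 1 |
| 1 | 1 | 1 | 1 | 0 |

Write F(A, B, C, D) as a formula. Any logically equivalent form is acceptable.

F(A, B, C, D) = (((((A' · B) · C') · D) + (((A' · B) · C) · D)) + (((A · B) · C') · D)) + (((A · B) · C) · D')

The 1-rows are (0,1,0,1), (0,1,1,1), (1,1,0,1), (1,1,1,0). Each contributes one minterm — ¬A·B·¬C·D; ¬A·B·C·D; A·B·¬C·D; A·B·C·¬D — and their disjunction is a sum-of-products form of F.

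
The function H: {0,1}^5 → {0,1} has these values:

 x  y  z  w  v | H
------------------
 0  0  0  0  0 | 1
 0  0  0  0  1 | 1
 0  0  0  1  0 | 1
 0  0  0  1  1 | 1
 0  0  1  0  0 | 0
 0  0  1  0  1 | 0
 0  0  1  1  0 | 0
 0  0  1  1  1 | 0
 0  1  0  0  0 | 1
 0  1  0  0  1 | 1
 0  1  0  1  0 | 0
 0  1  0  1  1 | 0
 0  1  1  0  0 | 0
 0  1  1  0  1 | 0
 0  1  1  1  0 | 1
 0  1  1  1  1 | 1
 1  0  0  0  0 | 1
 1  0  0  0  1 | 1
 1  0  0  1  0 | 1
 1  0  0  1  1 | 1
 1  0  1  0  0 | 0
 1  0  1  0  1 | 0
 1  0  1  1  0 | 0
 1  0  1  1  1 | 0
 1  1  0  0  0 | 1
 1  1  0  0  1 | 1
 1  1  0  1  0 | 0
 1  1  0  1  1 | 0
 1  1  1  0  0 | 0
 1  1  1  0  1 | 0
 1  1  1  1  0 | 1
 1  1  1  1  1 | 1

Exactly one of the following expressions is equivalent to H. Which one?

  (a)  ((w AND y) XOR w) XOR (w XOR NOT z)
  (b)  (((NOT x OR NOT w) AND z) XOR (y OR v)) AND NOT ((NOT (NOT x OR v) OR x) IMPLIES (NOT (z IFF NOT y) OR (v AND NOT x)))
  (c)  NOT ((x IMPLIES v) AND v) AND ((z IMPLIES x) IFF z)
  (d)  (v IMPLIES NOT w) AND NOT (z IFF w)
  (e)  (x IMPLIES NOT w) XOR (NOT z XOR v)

a

(b): at (0,0,0,0,0) it gives 0, but H = 1 — eliminated.
(c): at (0,0,0,0,0) it gives 0, but H = 1 — eliminated.
(d): at (0,0,0,0,0) it gives 0, but H = 1 — eliminated.
(e): at (0,0,0,0,0) it gives 0, but H = 1 — eliminated.
(a) is the remaining candidate, and it agrees with H on all 32 inputs.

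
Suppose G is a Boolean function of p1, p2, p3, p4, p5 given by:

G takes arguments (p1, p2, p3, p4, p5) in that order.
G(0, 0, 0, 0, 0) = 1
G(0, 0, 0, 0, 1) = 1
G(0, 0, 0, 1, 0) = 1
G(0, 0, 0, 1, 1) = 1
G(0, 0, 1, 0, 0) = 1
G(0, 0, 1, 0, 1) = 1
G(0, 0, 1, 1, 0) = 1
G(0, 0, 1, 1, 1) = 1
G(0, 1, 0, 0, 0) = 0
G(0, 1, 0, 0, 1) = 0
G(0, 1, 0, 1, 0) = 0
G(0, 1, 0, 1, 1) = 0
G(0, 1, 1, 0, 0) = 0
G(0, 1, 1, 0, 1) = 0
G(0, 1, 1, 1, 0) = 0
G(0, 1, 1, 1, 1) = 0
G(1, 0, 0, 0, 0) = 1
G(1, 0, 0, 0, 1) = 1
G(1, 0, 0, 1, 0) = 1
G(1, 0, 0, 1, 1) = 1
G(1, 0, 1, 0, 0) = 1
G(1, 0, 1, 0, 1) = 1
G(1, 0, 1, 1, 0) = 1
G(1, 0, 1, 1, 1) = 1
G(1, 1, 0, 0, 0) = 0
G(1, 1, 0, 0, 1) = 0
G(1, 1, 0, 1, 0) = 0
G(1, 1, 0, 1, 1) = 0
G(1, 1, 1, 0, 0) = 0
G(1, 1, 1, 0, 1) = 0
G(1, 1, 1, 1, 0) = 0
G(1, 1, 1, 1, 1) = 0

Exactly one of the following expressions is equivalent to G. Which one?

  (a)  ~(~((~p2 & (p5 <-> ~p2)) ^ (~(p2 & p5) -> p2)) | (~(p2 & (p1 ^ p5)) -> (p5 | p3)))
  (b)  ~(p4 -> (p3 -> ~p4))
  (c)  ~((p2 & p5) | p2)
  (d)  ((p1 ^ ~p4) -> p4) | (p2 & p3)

(a) fails at (0,0,0,0,0): the formula yields 0, G is 1.
(b) fails at (0,0,0,0,0): the formula yields 0, G is 1.
(d) fails at (0,0,0,0,0): the formula yields 0, G is 1.
Only (c) survives; checking it on all 32 rows confirms it matches G.

c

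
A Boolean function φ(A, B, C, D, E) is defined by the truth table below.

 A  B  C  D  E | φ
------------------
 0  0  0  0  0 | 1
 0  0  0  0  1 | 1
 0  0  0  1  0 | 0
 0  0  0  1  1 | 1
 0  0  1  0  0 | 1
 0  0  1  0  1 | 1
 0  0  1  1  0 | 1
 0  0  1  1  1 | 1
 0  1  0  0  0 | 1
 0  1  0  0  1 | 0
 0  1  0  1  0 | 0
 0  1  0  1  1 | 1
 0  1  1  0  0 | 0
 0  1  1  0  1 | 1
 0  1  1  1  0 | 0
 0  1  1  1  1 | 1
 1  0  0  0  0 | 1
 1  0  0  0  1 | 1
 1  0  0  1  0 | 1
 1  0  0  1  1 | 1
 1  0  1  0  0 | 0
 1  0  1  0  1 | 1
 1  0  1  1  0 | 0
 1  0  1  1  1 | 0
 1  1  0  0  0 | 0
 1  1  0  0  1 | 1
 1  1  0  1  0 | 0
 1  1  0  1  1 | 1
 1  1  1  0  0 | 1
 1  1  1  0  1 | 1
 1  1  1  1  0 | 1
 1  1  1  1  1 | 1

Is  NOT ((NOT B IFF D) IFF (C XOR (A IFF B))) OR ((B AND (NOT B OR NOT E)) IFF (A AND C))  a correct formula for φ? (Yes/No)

Evaluate NOT ((NOT B IFF D) IFF (C XOR (A IFF B))) OR ((B AND (NOT B OR NOT E)) IFF (A AND C)) on each row and compare to φ:
  A=0, B=0, C=0, D=0, E=0: formula gives 1, φ = 1 ✓
  A=0, B=0, C=0, D=0, E=1: formula gives 1, φ = 1 ✓
  A=0, B=0, C=0, D=1, E=0: formula gives 1, but φ = 0 ✗
A single disagreement suffices: at (0,0,0,1,0) they differ, so the formula does not compute φ.

No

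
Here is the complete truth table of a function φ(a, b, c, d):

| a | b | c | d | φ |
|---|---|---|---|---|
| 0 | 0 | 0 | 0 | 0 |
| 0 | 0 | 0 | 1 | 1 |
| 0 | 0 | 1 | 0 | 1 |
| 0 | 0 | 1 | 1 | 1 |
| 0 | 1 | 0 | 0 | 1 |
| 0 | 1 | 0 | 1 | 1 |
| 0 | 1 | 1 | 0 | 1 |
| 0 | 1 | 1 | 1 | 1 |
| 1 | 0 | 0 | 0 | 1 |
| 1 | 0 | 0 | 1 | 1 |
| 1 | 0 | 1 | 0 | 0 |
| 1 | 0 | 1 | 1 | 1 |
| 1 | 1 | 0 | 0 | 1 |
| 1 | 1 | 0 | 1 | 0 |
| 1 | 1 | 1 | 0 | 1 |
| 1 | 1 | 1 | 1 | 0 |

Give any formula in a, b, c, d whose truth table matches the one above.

The 0-rows are (0,0,0,0), (1,0,1,0), (1,1,0,1), (1,1,1,1). Take each as a conjunction (¬a·¬b·¬c·¬d, a·¬b·c·¬d, a·b·¬c·d, a·b·c·d), form their disjunction, and complement — that gives a formula that is 1 everywhere φ is.

φ(a, b, c, d) = ~((((((~a & ~b) & ~c) & ~d) | (((a & ~b) & c) & ~d)) | (((a & b) & ~c) & d)) | (((a & b) & c) & d))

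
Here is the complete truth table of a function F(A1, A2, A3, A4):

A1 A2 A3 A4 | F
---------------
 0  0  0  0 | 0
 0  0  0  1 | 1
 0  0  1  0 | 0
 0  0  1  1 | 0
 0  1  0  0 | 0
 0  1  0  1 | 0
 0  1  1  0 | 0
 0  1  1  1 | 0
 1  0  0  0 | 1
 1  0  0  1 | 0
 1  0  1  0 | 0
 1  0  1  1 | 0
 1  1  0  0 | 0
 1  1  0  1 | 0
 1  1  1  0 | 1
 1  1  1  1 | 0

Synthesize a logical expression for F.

Collect the rows where F=1 — (0,0,0,1), (1,0,0,0), (1,1,1,0) — and write one minterm per row: ¬A1·¬A2·¬A3·A4, A1·¬A2·¬A3·¬A4, A1·A2·A3·¬A4. Their union (logical OR) reproduces the table exactly.

F(A1, A2, A3, A4) = ((((A1' · A2') · A3') · A4) + (((A1 · A2') · A3') · A4')) + (((A1 · A2) · A3) · A4')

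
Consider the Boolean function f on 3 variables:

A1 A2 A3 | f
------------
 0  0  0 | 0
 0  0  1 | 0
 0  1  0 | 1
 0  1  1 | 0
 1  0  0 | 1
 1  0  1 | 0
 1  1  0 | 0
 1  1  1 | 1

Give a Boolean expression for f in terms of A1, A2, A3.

f(A1, A2, A3) = (((A1' · A2) · A3') + ((A1 · A2') · A3')) + ((A1 · A2) · A3)

The 1-rows are (0,1,0), (1,0,0), (1,1,1). Each contributes one minterm — ¬A1·A2·¬A3; A1·¬A2·¬A3; A1·A2·A3 — and their disjunction is a sum-of-products form of f.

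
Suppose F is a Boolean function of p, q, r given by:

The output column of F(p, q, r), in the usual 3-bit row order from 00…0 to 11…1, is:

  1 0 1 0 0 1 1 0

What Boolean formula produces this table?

F=1 on 4 inputs: (0,0,0), (0,1,0), (1,0,1), (1,1,0). Reading each as a conjunction of literals (¬p·¬q·¬r, ¬p·q·¬r, p·¬q·r, p·q·¬r) and taking the OR gives the canonical DNF.

F(p, q, r) = ((((¬p ∧ ¬q) ∧ ¬r) ∨ ((¬p ∧ q) ∧ ¬r)) ∨ ((p ∧ ¬q) ∧ r)) ∨ ((p ∧ q) ∧ ¬r)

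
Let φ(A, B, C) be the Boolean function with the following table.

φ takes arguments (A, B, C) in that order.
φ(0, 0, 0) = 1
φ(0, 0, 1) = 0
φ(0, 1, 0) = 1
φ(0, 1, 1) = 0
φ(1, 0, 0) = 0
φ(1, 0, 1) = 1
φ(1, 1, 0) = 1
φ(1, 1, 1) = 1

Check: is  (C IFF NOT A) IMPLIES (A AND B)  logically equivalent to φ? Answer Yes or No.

Yes

Evaluate (C IFF NOT A) IMPLIES (A AND B) on each row and compare to φ:
  A=0, B=0, C=0: formula gives 1, φ = 1 ✓
  A=0, B=0, C=1: formula gives 0, φ = 0 ✓
  A=0, B=1, C=0: formula gives 1, φ = 1 ✓
  A=0, B=1, C=1: formula gives 0, φ = 0 ✓
  A=1, B=0, C=0: formula gives 0, φ = 0 ✓
  …and likewise for the remaining 3 rows.
Every row agrees, so the formula is equivalent.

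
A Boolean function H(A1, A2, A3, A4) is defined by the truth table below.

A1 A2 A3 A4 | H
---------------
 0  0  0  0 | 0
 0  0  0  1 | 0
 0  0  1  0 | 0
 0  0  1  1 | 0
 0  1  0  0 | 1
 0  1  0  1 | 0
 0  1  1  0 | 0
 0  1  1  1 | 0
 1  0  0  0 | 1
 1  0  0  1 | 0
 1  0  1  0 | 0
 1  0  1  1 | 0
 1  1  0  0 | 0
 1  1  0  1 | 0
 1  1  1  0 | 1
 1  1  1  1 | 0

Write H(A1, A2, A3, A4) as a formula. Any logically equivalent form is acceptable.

The 1-rows are (0,1,0,0), (1,0,0,0), (1,1,1,0). Each contributes one minterm — ¬A1·A2·¬A3·¬A4; A1·¬A2·¬A3·¬A4; A1·A2·A3·¬A4 — and their disjunction is a sum-of-products form of H.

H(A1, A2, A3, A4) = ((((¬A1 ∧ A2) ∧ ¬A3) ∧ ¬A4) ∨ (((A1 ∧ ¬A2) ∧ ¬A3) ∧ ¬A4)) ∨ (((A1 ∧ A2) ∧ A3) ∧ ¬A4)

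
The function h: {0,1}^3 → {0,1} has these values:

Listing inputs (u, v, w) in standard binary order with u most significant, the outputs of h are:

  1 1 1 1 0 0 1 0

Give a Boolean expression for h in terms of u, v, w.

h(u, v, w) = ~((((u & ~v) & ~w) | ((u & ~v) & w)) | ((u & v) & w))

There are just 3 zero rows: (1,0,0), (1,0,1), (1,1,1). Their minterms are u·¬v·¬w, u·¬v·w, u·v·w; the OR of those covers precisely the 0-outputs, and negating it yields h.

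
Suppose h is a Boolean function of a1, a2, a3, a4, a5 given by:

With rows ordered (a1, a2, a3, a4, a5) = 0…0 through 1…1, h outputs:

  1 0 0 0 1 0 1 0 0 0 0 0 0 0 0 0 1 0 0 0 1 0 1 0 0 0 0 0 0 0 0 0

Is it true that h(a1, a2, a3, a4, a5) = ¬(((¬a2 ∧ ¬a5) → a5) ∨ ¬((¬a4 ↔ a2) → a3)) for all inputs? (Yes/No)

Evaluate ¬(((¬a2 ∧ ¬a5) → a5) ∨ ¬((¬a4 ↔ a2) → a3)) on each row and compare to h:
  a1=0, a2=0, a3=0, a4=0, a5=0: formula gives 1, h = 1 ✓
  a1=0, a2=0, a3=0, a4=0, a5=1: formula gives 0, h = 0 ✓
  a1=0, a2=0, a3=0, a4=1, a5=0: formula gives 0, h = 0 ✓
  a1=0, a2=0, a3=0, a4=1, a5=1: formula gives 0, h = 0 ✓
  … (the remaining 28 rows also agree.)
No disagreement on any input; they are logically equivalent.

Yes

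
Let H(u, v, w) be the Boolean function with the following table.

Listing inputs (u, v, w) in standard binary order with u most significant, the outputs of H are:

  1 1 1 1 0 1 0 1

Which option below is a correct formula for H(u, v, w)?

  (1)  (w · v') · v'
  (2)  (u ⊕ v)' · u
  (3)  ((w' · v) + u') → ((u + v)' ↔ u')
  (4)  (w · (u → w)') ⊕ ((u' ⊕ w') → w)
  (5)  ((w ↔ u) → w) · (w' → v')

(1) fails at (0,0,0): the formula yields 0, H is 1.
(2) fails at (0,0,0): the formula yields 0, H is 1.
(3) fails at (0,1,0): the formula yields 0, H is 1.
(5) fails at (0,0,0): the formula yields 0, H is 1.
(4) is the remaining candidate, and it agrees with H on all 8 inputs.

4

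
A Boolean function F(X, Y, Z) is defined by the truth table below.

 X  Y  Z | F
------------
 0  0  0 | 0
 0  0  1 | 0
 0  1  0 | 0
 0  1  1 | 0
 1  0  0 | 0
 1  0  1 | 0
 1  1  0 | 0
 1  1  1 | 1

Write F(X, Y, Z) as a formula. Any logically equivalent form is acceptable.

The output is 1 only when every input is 1 — the AND of all inputs.

F(X, Y, Z) = (X ∧ Y) ∧ Z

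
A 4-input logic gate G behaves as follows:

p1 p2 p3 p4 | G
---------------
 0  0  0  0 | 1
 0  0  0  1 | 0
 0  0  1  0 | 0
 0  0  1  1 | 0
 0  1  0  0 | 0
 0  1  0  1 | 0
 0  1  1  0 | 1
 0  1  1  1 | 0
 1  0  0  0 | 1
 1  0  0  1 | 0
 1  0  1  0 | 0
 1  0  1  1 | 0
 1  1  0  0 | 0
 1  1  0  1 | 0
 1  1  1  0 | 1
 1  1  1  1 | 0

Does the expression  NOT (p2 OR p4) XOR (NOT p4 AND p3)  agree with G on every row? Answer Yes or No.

Yes

Test each input against both G and the formula:
  p1=0, p2=0, p3=0, p4=0: formula gives 1, G = 1 ✓
  p1=0, p2=0, p3=0, p4=1: formula gives 0, G = 0 ✓
  p1=0, p2=0, p3=1, p4=0: formula gives 0, G = 0 ✓
  p1=0, p2=0, p3=1, p4=1: formula gives 0, G = 0 ✓
  …and likewise for the remaining 12 rows.
All 16 rows match — the expression computes G exactly.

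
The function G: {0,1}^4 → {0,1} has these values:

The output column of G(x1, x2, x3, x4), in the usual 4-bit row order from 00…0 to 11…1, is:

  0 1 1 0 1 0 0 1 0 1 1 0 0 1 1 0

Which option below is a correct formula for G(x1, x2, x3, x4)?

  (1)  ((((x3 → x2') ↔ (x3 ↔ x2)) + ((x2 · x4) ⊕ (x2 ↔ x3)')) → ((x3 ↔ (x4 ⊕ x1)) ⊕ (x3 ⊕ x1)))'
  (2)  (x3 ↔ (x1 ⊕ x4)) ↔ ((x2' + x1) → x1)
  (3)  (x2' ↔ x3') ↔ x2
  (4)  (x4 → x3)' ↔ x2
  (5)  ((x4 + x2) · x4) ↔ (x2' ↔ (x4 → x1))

2

(1) fails at (0,0,1,0): the formula yields 0, G is 1.
(3) fails at (0,0,0,1): the formula yields 0, G is 1.
(4) fails at (0,0,0,0): the formula yields 1, G is 0.
(5) fails at (0,0,0,1): the formula yields 0, G is 1.
(2) is the remaining candidate, and it agrees with G on all 16 inputs.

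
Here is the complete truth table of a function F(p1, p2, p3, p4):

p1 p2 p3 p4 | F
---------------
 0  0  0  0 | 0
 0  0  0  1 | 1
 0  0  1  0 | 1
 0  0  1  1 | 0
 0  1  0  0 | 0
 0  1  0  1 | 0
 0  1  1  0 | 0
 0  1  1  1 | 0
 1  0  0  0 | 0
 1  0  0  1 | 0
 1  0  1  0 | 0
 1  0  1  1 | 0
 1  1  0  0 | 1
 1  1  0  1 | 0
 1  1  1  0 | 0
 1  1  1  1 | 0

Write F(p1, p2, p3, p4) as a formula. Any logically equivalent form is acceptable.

F(p1, p2, p3, p4) = ((((not p1 and not p2) and not p3) and p4) or (((not p1 and not p2) and p3) and not p4)) or (((p1 and p2) and not p3) and not p4)

Collect the rows where F=1 — (0,0,0,1), (0,0,1,0), (1,1,0,0) — and write one minterm per row: ¬p1·¬p2·¬p3·p4, ¬p1·¬p2·p3·¬p4, p1·p2·¬p3·¬p4. Their union (logical OR) reproduces the table exactly.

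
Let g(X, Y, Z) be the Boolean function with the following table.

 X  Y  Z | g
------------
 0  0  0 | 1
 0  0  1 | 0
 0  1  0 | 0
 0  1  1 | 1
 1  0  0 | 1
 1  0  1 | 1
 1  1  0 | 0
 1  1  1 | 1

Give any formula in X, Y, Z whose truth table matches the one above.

g(X, Y, Z) = NOT ((((NOT X AND NOT Y) AND Z) OR ((NOT X AND Y) AND NOT Z)) OR ((X AND Y) AND NOT Z))

g is 0 on only 3 rows — (0,0,1), (0,1,0), (1,1,0). Writing each as a minterm (¬X·¬Y·Z, ¬X·Y·¬Z, X·Y·¬Z) and OR-ing them characterizes exactly where g=0, so g is the negation of that disjunction.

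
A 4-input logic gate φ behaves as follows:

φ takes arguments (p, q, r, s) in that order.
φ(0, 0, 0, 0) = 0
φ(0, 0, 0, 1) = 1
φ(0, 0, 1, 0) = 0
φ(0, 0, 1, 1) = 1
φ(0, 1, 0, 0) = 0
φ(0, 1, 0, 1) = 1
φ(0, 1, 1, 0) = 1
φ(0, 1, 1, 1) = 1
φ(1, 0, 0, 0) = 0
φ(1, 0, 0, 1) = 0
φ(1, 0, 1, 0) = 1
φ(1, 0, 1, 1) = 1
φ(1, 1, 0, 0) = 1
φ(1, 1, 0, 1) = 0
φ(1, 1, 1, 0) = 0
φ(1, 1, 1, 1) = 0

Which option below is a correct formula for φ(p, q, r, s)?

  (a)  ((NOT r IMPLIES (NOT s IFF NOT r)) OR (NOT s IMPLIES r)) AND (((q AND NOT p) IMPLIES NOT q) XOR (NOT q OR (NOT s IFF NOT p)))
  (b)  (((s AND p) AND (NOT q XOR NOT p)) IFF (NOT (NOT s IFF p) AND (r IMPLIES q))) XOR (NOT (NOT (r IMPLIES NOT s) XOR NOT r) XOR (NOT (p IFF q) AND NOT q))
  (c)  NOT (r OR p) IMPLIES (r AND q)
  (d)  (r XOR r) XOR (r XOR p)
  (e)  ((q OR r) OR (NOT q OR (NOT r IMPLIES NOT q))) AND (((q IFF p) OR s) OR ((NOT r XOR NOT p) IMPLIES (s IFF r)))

(a): at (0,0,0,1) it gives 0, but φ = 1 — eliminated.
(c): at (0,0,0,1) it gives 0, but φ = 1 — eliminated.
(d): at (0,0,0,1) it gives 0, but φ = 1 — eliminated.
(e): at (0,0,0,0) it gives 1, but φ = 0 — eliminated.
That leaves (b). Evaluating it on every row reproduces the table of φ exactly.

b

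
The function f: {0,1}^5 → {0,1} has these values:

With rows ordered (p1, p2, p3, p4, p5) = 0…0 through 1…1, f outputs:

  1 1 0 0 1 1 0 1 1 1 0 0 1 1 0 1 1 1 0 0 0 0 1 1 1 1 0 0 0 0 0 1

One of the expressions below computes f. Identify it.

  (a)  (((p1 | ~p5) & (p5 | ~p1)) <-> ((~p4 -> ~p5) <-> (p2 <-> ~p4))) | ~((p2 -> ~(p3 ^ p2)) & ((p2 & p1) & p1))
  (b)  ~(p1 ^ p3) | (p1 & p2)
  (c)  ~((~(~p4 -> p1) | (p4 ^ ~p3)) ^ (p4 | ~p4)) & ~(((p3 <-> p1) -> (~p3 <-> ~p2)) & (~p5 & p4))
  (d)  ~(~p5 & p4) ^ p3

(a): at (0,0,0,1,0) it gives 1, but f = 0 — eliminated.
(b): at (0,0,0,1,0) it gives 1, but f = 0 — eliminated.
(d): at (0,0,0,1,1) it gives 1, but f = 0 — eliminated.
(c) is the remaining candidate, and it agrees with f on all 32 inputs.

c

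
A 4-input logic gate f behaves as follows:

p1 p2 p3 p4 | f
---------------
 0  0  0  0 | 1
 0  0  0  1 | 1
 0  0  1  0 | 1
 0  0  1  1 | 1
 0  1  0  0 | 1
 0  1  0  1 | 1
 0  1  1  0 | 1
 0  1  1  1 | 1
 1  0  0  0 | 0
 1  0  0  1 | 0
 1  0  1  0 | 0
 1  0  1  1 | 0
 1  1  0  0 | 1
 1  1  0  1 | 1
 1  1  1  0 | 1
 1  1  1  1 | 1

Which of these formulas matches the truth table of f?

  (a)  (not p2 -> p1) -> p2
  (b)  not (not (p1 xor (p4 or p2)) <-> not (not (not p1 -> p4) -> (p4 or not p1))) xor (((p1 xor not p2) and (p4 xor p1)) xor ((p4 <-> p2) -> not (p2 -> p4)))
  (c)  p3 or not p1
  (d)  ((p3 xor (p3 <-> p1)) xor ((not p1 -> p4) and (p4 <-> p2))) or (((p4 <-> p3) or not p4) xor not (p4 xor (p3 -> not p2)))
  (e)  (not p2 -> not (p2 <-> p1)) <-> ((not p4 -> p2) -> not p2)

a

(b) fails at (0,0,0,1): the formula yields 0, f is 1.
(c) fails at (1,0,1,0): the formula yields 1, f is 0.
(d) fails at (1,0,0,0): the formula yields 1, f is 0.
(e) fails at (0,0,0,0): the formula yields 0, f is 1.
Only (a) survives; checking it on all 16 rows confirms it matches f.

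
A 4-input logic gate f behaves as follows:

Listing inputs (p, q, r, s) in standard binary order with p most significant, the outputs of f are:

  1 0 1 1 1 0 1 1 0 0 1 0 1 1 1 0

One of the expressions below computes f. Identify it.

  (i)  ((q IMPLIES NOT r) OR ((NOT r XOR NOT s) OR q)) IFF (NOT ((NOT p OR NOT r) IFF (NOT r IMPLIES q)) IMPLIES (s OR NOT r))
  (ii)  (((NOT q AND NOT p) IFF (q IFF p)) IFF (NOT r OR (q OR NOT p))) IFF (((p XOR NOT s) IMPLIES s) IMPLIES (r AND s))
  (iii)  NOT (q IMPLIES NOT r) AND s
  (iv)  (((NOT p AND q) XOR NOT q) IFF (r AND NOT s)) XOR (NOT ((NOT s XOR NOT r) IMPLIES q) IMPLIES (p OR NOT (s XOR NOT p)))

ii

(i) fails at (0,0,0,1): the formula yields 1, f is 0.
(iii) fails at (0,0,0,0): the formula yields 0, f is 1.
(iv) fails at (0,0,0,1): the formula yields 1, f is 0.
That leaves (ii). Evaluating it on every row reproduces the table of f exactly.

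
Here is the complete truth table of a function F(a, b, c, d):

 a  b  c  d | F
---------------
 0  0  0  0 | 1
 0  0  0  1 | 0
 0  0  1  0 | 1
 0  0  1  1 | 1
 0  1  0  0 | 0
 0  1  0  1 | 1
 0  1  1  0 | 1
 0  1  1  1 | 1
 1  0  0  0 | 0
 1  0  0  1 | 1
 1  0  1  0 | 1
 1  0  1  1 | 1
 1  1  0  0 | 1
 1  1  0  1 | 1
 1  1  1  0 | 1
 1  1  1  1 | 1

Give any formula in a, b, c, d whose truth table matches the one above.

F(a, b, c, d) = NOT (((((NOT a AND NOT b) AND NOT c) AND d) OR (((NOT a AND b) AND NOT c) AND NOT d)) OR (((a AND NOT b) AND NOT c) AND NOT d))

The 0-rows are (0,0,0,1), (0,1,0,0), (1,0,0,0). Take each as a conjunction (¬a·¬b·¬c·d, ¬a·b·¬c·¬d, a·¬b·¬c·¬d), form their disjunction, and complement — that gives a formula that is 1 everywhere F is.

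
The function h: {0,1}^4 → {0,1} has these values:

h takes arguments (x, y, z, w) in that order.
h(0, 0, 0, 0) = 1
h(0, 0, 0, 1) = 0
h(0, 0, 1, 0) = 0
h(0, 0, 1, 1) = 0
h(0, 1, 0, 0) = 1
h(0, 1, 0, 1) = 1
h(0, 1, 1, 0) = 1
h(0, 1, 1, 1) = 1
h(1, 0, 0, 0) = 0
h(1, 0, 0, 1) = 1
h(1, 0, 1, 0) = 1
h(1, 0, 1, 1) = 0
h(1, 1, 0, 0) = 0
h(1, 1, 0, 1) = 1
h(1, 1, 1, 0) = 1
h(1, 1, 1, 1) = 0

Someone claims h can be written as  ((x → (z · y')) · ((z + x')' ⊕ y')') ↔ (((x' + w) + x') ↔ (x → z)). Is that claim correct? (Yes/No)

Test each input against both h and the formula:
  x=0, y=0, z=0, w=0: formula gives 0, but h = 1 ✗
A single disagreement suffices: at (0,0,0,0) they differ, so the formula does not compute h.

No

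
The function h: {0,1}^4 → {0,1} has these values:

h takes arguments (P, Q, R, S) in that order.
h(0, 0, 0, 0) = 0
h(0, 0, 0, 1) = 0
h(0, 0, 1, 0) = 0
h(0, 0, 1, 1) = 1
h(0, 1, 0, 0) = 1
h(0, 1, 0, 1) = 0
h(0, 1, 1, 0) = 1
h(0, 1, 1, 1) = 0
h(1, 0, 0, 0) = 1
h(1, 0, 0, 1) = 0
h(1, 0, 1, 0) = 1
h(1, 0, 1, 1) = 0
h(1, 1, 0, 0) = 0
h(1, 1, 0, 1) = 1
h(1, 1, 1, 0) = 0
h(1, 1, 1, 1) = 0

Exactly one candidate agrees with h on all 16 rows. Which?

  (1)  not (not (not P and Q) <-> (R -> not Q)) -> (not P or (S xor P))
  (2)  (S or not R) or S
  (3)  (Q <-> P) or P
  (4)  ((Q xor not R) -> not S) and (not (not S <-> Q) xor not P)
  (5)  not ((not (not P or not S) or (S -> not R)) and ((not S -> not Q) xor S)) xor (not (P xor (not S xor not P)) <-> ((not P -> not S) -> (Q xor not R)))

4

(1): at (0,0,0,0) it gives 1, but h = 0 — eliminated.
(2): at (0,0,0,0) it gives 1, but h = 0 — eliminated.
(3): at (0,0,0,0) it gives 1, but h = 0 — eliminated.
(5): at (0,0,0,0) it gives 1, but h = 0 — eliminated.
(4) is the remaining candidate, and it agrees with h on all 16 inputs.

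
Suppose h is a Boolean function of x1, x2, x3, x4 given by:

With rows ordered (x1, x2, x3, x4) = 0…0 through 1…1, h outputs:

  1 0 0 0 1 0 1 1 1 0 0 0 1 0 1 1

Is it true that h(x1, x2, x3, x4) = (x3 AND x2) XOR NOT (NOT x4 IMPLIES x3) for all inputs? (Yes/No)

Evaluate (x3 AND x2) XOR NOT (NOT x4 IMPLIES x3) on each row and compare to h:
  x1=0, x2=0, x3=0, x4=0: formula gives 1, h = 1 ✓
  x1=0, x2=0, x3=0, x4=1: formula gives 0, h = 0 ✓
  x1=0, x2=0, x3=1, x4=0: formula gives 0, h = 0 ✓
  x1=0, x2=0, x3=1, x4=1: formula gives 0, h = 0 ✓
  … (the remaining 12 rows also agree.)
Every row agrees, so the formula is equivalent.

Yes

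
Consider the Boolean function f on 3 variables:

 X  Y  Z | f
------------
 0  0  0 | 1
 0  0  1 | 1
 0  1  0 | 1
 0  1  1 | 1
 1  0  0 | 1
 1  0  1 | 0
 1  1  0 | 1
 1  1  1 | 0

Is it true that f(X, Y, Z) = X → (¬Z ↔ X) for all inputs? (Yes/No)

Yes

Check the formula against f row by row:
  X=0, Y=0, Z=0: formula gives 1, f = 1 ✓
  X=0, Y=0, Z=1: formula gives 1, f = 1 ✓
  X=0, Y=1, Z=0: formula gives 1, f = 1 ✓
  X=0, Y=1, Z=1: formula gives 1, f = 1 ✓
  X=1, Y=0, Z=0: formula gives 1, f = 1 ✓
  …and likewise for the remaining 3 rows.
All 8 rows match — the expression computes f exactly.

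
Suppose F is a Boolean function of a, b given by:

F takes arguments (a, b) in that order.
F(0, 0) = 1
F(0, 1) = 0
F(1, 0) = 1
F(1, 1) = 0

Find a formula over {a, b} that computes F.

The output is the negation of b.

F(a, b) = not b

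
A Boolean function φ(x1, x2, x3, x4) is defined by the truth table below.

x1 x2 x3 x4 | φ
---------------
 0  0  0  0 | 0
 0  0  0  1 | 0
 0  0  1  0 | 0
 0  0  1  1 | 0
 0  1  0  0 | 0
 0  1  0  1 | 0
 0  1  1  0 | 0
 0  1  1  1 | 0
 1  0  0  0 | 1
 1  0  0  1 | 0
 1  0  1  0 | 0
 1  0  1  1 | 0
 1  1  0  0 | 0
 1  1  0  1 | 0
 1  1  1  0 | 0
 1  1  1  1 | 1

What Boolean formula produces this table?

φ(x1, x2, x3, x4) = (((x1 & ~x2) & ~x3) & ~x4) | (((x1 & x2) & x3) & x4)

φ=1 on 2 inputs: (1,0,0,0), (1,1,1,1). Reading each as a conjunction of literals (x1·¬x2·¬x3·¬x4, x1·x2·x3·x4) and taking the OR gives the canonical DNF.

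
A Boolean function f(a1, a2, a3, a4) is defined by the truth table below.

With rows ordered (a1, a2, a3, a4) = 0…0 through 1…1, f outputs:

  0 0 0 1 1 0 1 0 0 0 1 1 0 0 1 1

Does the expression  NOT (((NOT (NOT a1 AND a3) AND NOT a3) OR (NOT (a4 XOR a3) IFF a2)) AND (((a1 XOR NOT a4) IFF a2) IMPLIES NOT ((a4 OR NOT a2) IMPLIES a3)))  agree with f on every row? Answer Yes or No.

Yes

Evaluate NOT (((NOT (NOT a1 AND a3) AND NOT a3) OR (NOT (a4 XOR a3) IFF a2)) AND (((a1 XOR NOT a4) IFF a2) IMPLIES NOT ((a4 OR NOT a2) IMPLIES a3))) on each row and compare to f:
  a1=0, a2=0, a3=0, a4=0: formula gives 0, f = 0 ✓
  a1=0, a2=0, a3=0, a4=1: formula gives 0, f = 0 ✓
  a1=0, a2=0, a3=1, a4=0: formula gives 0, f = 0 ✓
  a1=0, a2=0, a3=1, a4=1: formula gives 1, f = 1 ✓
  … (the remaining 12 rows also agree.)
No disagreement on any input; they are logically equivalent.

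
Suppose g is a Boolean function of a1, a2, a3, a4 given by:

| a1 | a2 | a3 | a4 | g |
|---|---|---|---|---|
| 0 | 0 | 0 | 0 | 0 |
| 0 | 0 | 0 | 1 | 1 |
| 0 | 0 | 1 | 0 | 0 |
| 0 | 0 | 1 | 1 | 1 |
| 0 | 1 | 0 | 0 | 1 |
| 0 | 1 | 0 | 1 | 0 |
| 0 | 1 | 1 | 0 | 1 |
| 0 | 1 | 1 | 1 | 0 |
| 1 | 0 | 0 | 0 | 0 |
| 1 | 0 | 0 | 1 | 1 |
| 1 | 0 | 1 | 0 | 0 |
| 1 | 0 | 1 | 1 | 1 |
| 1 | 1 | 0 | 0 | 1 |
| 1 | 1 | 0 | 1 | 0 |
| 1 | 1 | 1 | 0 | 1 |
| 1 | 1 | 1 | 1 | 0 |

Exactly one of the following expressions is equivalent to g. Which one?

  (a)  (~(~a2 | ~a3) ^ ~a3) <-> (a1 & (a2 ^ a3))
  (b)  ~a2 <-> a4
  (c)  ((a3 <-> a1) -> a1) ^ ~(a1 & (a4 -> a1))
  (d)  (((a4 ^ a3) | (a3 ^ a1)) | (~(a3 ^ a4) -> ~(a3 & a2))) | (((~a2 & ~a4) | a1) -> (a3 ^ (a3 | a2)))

b

(a): at (0,0,0,1) it gives 0, but g = 1 — eliminated.
(c): at (0,0,0,0) it gives 1, but g = 0 — eliminated.
(d): at (0,0,0,0) it gives 1, but g = 0 — eliminated.
Only (b) survives; checking it on all 16 rows confirms it matches g.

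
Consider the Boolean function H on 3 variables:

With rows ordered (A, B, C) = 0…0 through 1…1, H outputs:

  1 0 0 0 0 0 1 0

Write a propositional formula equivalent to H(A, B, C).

Collect the rows where H=1 — (0,0,0), (1,1,0) — and write one minterm per row: ¬A·¬B·¬C, A·B·¬C. Their union (logical OR) reproduces the table exactly.

H(A, B, C) = ((not A and not B) and not C) or ((A and B) and not C)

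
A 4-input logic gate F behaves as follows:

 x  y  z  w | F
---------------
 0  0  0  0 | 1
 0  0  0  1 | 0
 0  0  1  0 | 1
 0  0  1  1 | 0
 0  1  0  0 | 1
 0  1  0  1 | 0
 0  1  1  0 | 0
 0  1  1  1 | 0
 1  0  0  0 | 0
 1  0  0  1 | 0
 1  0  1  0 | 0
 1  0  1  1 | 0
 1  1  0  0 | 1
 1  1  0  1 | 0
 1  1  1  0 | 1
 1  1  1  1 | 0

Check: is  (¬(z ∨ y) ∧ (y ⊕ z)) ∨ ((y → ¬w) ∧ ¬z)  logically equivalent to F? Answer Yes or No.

No

Test each input against both F and the formula:
  x=0, y=0, z=0, w=0: formula gives 1, F = 1 ✓
  x=0, y=0, z=0, w=1: formula gives 1, but F = 0 ✗
Since they disagree at (0,0,0,1), the expression is not a correct formula for F.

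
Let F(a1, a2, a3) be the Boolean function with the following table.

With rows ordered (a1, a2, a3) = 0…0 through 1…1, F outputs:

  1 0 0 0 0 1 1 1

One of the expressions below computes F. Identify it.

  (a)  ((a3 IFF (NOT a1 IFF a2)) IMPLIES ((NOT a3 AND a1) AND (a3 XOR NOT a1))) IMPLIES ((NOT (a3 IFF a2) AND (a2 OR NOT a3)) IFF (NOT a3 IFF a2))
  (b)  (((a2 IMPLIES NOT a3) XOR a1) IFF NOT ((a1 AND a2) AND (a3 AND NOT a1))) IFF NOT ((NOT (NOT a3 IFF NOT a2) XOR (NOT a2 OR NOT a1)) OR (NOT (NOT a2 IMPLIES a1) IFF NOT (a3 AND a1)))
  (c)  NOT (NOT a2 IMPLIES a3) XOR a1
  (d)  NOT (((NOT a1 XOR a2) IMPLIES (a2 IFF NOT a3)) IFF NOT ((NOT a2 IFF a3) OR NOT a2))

(a) fails at (0,1,0): the formula yields 1, F is 0.
(b) fails at (0,0,0): the formula yields 0, F is 1.
(d) fails at (0,0,0): the formula yields 0, F is 1.
(c) is the remaining candidate, and it agrees with F on all 8 inputs.

c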